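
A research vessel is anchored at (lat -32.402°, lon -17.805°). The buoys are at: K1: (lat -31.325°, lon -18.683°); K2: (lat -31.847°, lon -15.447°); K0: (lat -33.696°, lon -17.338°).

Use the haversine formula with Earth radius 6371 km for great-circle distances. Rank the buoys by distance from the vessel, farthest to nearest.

Distances from the vessel:
K2 (lat -31.847°, lon -15.447°): 230.5 km
K0 (lat -33.696°, lon -17.338°): 150.3 km
K1 (lat -31.325°, lon -18.683°): 145.7 km

K2, K0, K1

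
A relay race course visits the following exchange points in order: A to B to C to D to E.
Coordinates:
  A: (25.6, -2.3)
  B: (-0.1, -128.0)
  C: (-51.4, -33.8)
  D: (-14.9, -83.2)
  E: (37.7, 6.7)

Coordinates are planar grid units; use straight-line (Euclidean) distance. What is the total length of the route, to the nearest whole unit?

401

Leg distances:
A→B: 128.3  (cumulative 128.3)
B→C: 107.3  (cumulative 235.6)
C→D: 61.4  (cumulative 297.0)
D→E: 104.2  (cumulative 401.1)
Total route length ≈ 401.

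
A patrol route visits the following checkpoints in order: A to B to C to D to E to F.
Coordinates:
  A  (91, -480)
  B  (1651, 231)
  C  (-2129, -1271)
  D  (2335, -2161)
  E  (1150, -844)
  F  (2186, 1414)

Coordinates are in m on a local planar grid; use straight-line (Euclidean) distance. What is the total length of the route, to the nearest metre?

14590 m

Leg distances:
A→B: 1714.4 m  (cumulative 1714.4 m)
B→C: 4067.5 m  (cumulative 5781.9 m)
C→D: 4551.9 m  (cumulative 10333.7 m)
D→E: 1771.6 m  (cumulative 12105.4 m)
E→F: 2484.3 m  (cumulative 14589.7 m)
Total route length ≈ 14590 m.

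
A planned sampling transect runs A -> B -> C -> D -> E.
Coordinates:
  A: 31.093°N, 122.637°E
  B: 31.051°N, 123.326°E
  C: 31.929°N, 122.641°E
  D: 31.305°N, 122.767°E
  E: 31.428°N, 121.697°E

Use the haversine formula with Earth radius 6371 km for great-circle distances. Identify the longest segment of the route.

Leg distances:
A→B: 65.8 km
B→C: 117.3 km
C→D: 70.4 km
D→E: 102.5 km
The longest leg is B–C at 117.3 km.

B–C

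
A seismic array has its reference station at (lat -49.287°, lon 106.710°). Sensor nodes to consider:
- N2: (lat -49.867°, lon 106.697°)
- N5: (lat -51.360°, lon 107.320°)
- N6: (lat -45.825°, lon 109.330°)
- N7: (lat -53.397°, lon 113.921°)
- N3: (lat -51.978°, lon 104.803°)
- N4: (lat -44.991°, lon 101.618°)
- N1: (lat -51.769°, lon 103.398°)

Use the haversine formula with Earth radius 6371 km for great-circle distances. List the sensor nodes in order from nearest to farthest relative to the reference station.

N2, N5, N3, N1, N6, N4, N7

Computing each great-circle distance from (lat -49.287°, lon 106.710°):
N2 (lat -49.867°, lon 106.697°): 64.5 km
N5 (lat -51.360°, lon 107.320°): 234.5 km
N3 (lat -51.978°, lon 104.803°): 328.0 km
N1 (lat -51.769°, lon 103.398°): 361.8 km
N6 (lat -45.825°, lon 109.330°): 432.2 km
N4 (lat -44.991°, lon 101.618°): 613.3 km
N7 (lat -53.397°, lon 113.921°): 677.4 km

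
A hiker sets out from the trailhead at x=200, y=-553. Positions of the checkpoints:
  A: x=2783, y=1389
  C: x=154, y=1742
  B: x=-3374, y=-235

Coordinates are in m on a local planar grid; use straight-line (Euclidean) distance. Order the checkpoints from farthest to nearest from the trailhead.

B, A, C

Distance from the trailhead at x=200, y=-553 to each:
B x=-3374, y=-235: 3588.1 m
A x=2783, y=1389: 3231.6 m
C x=154, y=1742: 2295.5 m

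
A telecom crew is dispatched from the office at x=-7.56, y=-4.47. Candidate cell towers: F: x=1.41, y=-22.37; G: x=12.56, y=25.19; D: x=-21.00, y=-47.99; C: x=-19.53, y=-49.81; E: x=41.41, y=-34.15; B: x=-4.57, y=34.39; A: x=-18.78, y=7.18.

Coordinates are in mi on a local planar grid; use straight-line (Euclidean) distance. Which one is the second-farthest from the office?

C

Distances from the office (x=-7.56, y=-4.47):
E: 57.3 mi
C: 46.9 mi
D: 45.5 mi
B: 39.0 mi
G: 35.8 mi
F: 20.0 mi
A: 16.2 mi
The second-farthest is C at 46.9 mi.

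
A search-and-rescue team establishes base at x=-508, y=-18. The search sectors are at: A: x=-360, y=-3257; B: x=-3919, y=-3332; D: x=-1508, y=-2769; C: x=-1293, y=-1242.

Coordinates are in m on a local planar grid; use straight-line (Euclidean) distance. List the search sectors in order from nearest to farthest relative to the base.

C, D, A, B

Distance from the base at x=-508, y=-18 to each:
C x=-1293, y=-1242: 1454.1 m
D x=-1508, y=-2769: 2927.1 m
A x=-360, y=-3257: 3242.4 m
B x=-3919, y=-3332: 4755.8 m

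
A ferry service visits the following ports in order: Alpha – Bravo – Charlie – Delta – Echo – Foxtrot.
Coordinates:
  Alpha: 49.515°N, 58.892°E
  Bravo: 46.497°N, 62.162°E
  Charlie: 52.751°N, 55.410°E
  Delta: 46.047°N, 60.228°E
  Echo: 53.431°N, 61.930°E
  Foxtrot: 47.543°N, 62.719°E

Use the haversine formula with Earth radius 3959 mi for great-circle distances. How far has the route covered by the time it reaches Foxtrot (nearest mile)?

2220 mi

Leg distances:
Alpha→Bravo: 257.5 mi  (cumulative 257.5 mi)
Bravo→Charlie: 526.8 mi  (cumulative 784.3 mi)
Charlie→Delta: 511.1 mi  (cumulative 1295.5 mi)
Delta→Echo: 515.8 mi  (cumulative 1811.3 mi)
Echo→Foxtrot: 408.3 mi  (cumulative 2219.6 mi)
Cumulative distance at Foxtrot ≈ 2220 mi.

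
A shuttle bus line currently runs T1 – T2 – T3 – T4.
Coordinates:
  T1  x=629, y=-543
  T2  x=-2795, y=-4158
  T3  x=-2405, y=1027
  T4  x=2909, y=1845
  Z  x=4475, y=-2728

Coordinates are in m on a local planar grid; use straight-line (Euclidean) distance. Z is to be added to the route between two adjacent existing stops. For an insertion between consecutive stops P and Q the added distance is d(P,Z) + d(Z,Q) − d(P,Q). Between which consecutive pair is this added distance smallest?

between T1 and T2

Added distance for inserting Z between each consecutive pair:
T1–T2: 6853.5 m
T2–T3: 10047.7 m
T3–T4: 7295.1 m
Smallest added distance is 6853.5 m, inserting between T1 and T2.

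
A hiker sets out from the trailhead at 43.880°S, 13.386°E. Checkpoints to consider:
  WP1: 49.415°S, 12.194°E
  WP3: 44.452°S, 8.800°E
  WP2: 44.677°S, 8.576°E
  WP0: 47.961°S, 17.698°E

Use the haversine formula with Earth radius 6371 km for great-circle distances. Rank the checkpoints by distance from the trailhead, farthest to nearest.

WP1, WP0, WP2, WP3

Computing each great-circle distance from 43.880°S, 13.386°E:
WP1 49.415°S, 12.194°E: 622.1 km
WP0 47.961°S, 17.698°E: 563.0 km
WP2 44.677°S, 8.576°E: 393.0 km
WP3 44.452°S, 8.800°E: 371.2 km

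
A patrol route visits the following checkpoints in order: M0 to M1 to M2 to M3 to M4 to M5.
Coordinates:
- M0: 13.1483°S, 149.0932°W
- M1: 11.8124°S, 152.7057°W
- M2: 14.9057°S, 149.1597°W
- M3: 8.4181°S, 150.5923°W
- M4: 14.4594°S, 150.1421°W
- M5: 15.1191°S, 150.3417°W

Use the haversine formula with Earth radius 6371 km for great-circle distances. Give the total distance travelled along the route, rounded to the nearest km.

2423 km

Leg distances:
M0→M1: 419.4 km  (cumulative 419.4 km)
M1→M2: 515.2 km  (cumulative 934.6 km)
M2→M3: 738.0 km  (cumulative 1672.6 km)
M3→M4: 673.5 km  (cumulative 2346.2 km)
M4→M5: 76.4 km  (cumulative 2422.6 km)
Total route length ≈ 2423 km.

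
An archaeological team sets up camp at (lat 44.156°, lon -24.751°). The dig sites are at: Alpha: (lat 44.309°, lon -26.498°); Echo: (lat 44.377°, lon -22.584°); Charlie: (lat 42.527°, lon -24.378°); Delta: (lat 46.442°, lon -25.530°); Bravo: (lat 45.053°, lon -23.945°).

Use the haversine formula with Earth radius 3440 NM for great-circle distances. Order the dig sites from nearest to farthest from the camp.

Distance from the camp at (lat 44.156°, lon -24.751°) to each:
Bravo (lat 45.053°, lon -23.945°): 63.9 NM
Alpha (lat 44.309°, lon -26.498°): 75.7 NM
Echo (lat 44.377°, lon -22.584°): 94.1 NM
Charlie (lat 42.527°, lon -24.378°): 99.2 NM
Delta (lat 46.442°, lon -25.530°): 141.1 NM

Bravo, Alpha, Echo, Charlie, Delta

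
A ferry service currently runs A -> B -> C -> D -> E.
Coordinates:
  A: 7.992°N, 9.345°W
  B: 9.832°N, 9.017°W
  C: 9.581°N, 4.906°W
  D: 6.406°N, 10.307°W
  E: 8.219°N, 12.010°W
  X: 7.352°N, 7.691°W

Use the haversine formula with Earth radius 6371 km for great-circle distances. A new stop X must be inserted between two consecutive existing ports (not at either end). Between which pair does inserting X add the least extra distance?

between C and D

Added distance for inserting X between each consecutive pair:
A–B: 299.8 km
B–C: 254.5 km
C–D: 9.8 km
D–E: 517.3 km
Smallest added distance is 9.8 km, inserting between C and D.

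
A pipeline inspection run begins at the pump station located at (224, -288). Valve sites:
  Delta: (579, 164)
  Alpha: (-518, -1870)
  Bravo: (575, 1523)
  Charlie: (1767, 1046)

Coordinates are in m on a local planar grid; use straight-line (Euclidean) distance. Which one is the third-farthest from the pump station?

Alpha

Distances from the pump station ((224, -288)):
Charlie: 2039.7 m
Bravo: 1844.7 m
Alpha: 1747.4 m
Delta: 574.7 m
The third-farthest is Alpha at 1747.4 m.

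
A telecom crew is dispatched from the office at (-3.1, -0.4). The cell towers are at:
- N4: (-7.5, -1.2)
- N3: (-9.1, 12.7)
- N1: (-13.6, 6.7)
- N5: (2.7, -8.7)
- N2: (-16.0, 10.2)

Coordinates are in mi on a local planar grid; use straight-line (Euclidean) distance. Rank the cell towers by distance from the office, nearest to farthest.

N4, N5, N1, N3, N2

Computing each straight-line distance from (-3.1, -0.4):
N4 (-7.5, -1.2): 4.5 mi
N5 (2.7, -8.7): 10.1 mi
N1 (-13.6, 6.7): 12.7 mi
N3 (-9.1, 12.7): 14.4 mi
N2 (-16.0, 10.2): 16.7 mi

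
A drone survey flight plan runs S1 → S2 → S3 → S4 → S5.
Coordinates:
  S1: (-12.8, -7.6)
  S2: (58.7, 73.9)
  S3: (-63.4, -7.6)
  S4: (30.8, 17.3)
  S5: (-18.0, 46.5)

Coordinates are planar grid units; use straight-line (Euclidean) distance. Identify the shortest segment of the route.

S4–S5

Leg distances:
S1→S2: 108.4
S2→S3: 146.8
S3→S4: 97.4
S4→S5: 56.9
The shortest leg is S4–S5 at 56.9.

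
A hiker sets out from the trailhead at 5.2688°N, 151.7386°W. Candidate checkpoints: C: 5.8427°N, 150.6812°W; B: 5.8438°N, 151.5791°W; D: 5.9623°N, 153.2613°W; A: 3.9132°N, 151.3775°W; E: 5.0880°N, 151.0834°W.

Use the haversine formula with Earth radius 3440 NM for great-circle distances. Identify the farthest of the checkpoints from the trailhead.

D

Distance to each, sorted:
D: 100.1 NM
A: 84.2 NM
C: 72.0 NM
E: 40.7 NM
B: 35.8 NM
The farthest is D at 100.1 NM.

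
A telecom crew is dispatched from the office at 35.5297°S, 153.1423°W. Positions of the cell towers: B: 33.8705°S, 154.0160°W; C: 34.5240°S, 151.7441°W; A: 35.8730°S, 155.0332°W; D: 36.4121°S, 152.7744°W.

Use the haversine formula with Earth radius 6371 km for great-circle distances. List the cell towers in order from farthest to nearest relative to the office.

B, A, C, D

Distances from the office:
B 33.8705°S, 154.0160°W: 201.0 km
A 35.8730°S, 155.0332°W: 175.0 km
C 34.5240°S, 151.7441°W: 169.4 km
D 36.4121°S, 152.7744°W: 103.6 km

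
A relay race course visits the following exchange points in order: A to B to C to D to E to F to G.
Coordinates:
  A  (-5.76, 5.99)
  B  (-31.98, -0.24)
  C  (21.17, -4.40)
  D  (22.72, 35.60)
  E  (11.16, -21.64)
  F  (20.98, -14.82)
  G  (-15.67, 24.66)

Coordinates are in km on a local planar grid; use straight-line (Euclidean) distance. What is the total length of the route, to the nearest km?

Leg distances:
A→B: 26.9 km  (cumulative 26.9 km)
B→C: 53.3 km  (cumulative 80.3 km)
C→D: 40.0 km  (cumulative 120.3 km)
D→E: 58.4 km  (cumulative 178.7 km)
E→F: 12.0 km  (cumulative 190.6 km)
F→G: 53.9 km  (cumulative 244.5 km)
Total route length ≈ 245 km.

245 km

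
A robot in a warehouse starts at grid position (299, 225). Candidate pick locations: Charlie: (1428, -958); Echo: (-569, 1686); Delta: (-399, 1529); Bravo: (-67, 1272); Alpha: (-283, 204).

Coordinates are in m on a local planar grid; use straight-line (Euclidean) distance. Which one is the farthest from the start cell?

Distance to each, sorted:
Echo: 1699.4 m
Charlie: 1635.3 m
Delta: 1479.1 m
Bravo: 1109.1 m
Alpha: 582.4 m
The farthest is Echo at 1699.4 m.

Echo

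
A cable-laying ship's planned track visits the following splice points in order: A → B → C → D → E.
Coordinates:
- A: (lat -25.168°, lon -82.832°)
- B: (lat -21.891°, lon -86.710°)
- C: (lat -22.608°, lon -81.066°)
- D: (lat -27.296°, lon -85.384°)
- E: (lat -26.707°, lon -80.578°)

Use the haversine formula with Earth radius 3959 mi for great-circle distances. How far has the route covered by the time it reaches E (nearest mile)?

Leg distances:
A→B: 334.1 mi  (cumulative 334.1 mi)
B→C: 364.3 mi  (cumulative 698.4 mi)
C→D: 421.9 mi  (cumulative 1120.3 mi)
D→E: 298.7 mi  (cumulative 1419.0 mi)
Cumulative distance at E ≈ 1419 mi.

1419 mi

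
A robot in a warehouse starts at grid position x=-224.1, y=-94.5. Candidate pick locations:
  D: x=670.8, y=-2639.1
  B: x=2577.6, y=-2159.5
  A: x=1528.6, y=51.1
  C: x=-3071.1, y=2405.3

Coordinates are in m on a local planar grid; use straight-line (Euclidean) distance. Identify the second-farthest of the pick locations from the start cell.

Distance to each, sorted:
C: 3788.7 m
B: 3480.5 m
D: 2697.4 m
A: 1758.7 m
The second-farthest is B at 3480.5 m.

B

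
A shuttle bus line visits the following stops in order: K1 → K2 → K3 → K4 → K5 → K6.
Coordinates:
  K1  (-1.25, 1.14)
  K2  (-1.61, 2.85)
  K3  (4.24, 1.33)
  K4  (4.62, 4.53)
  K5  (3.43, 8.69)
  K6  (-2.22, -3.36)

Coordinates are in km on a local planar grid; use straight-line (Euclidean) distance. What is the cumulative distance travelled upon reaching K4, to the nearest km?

Leg distances:
K1→K2: 1.7 km  (cumulative 1.7 km)
K2→K3: 6.0 km  (cumulative 7.8 km)
K3→K4: 3.2 km  (cumulative 11.0 km)
Cumulative distance at K4 ≈ 11 km.

11 km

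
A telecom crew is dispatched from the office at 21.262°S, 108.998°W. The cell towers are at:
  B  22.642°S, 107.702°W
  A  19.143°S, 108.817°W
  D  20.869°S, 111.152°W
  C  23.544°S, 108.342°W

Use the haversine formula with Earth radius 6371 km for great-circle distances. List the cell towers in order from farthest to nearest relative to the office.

Distances from the office:
C 23.544°S, 108.342°W: 262.6 km
A 19.143°S, 108.817°W: 236.4 km
D 20.869°S, 111.152°W: 227.7 km
B 22.642°S, 107.702°W: 203.5 km

C, A, D, B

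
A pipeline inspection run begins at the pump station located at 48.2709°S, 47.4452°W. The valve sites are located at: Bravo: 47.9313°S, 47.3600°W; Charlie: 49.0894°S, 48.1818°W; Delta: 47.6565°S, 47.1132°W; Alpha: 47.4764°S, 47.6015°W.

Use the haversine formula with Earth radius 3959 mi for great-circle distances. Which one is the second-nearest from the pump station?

Distance to each, sorted:
Bravo: 23.8 mi
Delta: 45.1 mi
Alpha: 55.4 mi
Charlie: 65.8 mi
The second-nearest is Delta at 45.1 mi.

Delta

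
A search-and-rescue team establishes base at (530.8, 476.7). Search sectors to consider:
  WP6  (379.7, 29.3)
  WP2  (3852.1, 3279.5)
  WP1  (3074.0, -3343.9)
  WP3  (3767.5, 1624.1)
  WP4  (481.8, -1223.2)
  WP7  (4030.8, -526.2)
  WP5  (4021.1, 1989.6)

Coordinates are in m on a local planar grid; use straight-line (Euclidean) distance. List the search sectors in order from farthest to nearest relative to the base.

Distances from the base:
WP1 (3074.0, -3343.9): 4589.6 m
WP2 (3852.1, 3279.5): 4345.9 m
WP5 (4021.1, 1989.6): 3804.1 m
WP7 (4030.8, -526.2): 3640.9 m
WP3 (3767.5, 1624.1): 3434.1 m
WP4 (481.8, -1223.2): 1700.6 m
WP6 (379.7, 29.3): 472.2 m

WP1, WP2, WP5, WP7, WP3, WP4, WP6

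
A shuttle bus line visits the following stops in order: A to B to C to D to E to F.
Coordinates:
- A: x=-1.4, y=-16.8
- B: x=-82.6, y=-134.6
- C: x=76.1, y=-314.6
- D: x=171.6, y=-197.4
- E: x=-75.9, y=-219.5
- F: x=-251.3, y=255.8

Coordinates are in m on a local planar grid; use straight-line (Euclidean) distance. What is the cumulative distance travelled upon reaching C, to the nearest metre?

383 m

Leg distances:
A→B: 143.1 m  (cumulative 143.1 m)
B→C: 240.0 m  (cumulative 383.0 m)
Cumulative distance at C ≈ 383 m.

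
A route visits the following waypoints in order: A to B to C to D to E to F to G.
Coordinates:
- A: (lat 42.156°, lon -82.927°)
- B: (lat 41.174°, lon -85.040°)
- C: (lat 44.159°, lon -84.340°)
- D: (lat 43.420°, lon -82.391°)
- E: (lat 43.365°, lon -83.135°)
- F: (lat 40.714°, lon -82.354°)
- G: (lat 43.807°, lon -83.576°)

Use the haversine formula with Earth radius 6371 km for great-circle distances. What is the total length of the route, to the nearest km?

1441 km

Leg distances:
A→B: 206.7 km  (cumulative 206.7 km)
B→C: 336.8 km  (cumulative 543.5 km)
C→D: 176.7 km  (cumulative 720.2 km)
D→E: 60.4 km  (cumulative 780.7 km)
E→F: 301.7 km  (cumulative 1082.4 km)
F→G: 358.3 km  (cumulative 1440.7 km)
Total route length ≈ 1441 km.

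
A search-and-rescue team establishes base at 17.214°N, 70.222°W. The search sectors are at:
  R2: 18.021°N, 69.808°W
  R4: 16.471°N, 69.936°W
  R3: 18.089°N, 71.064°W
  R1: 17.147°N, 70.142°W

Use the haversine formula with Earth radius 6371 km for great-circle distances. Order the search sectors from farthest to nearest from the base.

Computing each great-circle distance from 17.214°N, 70.222°W:
R3 18.089°N, 71.064°W: 132.0 km
R2 18.021°N, 69.808°W: 99.9 km
R4 16.471°N, 69.936°W: 88.0 km
R1 17.147°N, 70.142°W: 11.3 km

R3, R2, R4, R1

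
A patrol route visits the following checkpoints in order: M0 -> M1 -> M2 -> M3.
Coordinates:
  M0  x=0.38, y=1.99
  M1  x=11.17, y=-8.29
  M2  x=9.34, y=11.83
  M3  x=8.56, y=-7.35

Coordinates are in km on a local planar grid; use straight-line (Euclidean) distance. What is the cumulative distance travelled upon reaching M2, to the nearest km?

35 km

Leg distances:
M0→M1: 14.9 km  (cumulative 14.9 km)
M1→M2: 20.2 km  (cumulative 35.1 km)
Cumulative distance at M2 ≈ 35 km.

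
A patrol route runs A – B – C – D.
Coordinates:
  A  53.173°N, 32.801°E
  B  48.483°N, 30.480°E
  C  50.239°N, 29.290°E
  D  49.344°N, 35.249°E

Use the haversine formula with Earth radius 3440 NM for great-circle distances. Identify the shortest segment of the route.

B–C

Leg distances:
A→B: 295.0 NM
B→C: 115.2 NM
C→D: 237.1 NM
The shortest leg is B–C at 115.2 NM.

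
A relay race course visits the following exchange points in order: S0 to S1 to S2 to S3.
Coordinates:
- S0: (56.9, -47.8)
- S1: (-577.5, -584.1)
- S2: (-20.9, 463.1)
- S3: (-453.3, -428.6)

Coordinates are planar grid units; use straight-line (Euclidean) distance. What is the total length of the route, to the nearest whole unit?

Leg distances:
S0→S1: 830.7  (cumulative 830.7)
S1→S2: 1185.9  (cumulative 2016.6)
S2→S3: 991.0  (cumulative 3007.7)
Total route length ≈ 3008.

3008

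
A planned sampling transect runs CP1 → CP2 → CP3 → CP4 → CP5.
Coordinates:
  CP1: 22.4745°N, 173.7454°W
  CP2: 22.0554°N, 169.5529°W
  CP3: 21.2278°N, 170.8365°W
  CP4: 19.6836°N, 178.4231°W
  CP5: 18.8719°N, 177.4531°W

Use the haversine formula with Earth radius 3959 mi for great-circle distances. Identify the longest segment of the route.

CP3–CP4

Leg distances:
CP1→CP2: 269.6 mi
CP2→CP3: 100.3 mi
CP3→CP4: 502.6 mi
CP4→CP5: 84.5 mi
The longest leg is CP3–CP4 at 502.6 mi.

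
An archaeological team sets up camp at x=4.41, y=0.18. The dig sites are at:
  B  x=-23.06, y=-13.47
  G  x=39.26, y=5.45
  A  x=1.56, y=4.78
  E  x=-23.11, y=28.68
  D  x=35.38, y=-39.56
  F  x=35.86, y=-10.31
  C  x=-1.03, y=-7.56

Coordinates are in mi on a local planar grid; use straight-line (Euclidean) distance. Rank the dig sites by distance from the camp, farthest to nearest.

Computing each straight-line distance from x=4.41, y=0.18:
D x=35.38, y=-39.56: 50.4 mi
E x=-23.11, y=28.68: 39.6 mi
G x=39.26, y=5.45: 35.2 mi
F x=35.86, y=-10.31: 33.2 mi
B x=-23.06, y=-13.47: 30.7 mi
C x=-1.03, y=-7.56: 9.5 mi
A x=1.56, y=4.78: 5.4 mi

D, E, G, F, B, C, A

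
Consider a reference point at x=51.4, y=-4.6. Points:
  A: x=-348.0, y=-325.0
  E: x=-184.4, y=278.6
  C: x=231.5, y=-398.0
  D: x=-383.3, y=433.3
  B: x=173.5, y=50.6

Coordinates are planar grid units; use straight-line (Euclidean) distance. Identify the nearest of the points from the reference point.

B

Distances from the reference point (x=51.4, y=-4.6):
B: 134.0
E: 368.5
C: 432.7
A: 512.0
D: 617.0
The nearest is B at 134.0.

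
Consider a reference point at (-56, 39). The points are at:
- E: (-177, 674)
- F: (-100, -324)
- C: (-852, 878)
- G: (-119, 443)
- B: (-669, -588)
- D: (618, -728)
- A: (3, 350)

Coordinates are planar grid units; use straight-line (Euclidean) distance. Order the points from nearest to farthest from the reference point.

A, F, G, E, B, D, C

Distances from the reference point:
A (3, 350): 316.5
F (-100, -324): 365.7
G (-119, 443): 408.9
E (-177, 674): 646.4
B (-669, -588): 876.9
D (618, -728): 1021.1
C (-852, 878): 1156.5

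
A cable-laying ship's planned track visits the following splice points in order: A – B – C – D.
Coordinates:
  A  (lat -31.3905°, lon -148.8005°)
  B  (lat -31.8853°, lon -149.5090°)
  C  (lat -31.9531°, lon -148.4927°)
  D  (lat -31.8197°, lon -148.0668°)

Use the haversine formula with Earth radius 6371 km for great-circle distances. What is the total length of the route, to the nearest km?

Leg distances:
A→B: 86.8 km  (cumulative 86.8 km)
B→C: 96.2 km  (cumulative 183.0 km)
C→D: 42.9 km  (cumulative 225.8 km)
Total route length ≈ 226 km.

226 km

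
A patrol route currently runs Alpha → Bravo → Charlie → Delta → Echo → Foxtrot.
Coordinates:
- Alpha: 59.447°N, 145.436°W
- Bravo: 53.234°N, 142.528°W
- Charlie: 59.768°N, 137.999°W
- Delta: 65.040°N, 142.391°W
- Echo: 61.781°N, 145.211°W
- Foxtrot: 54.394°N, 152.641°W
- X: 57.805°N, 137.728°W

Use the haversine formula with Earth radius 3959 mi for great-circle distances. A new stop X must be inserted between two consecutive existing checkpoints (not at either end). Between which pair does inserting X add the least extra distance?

between Bravo and Charlie

Added distance for inserting X between each consecutive pair:
Alpha–Bravo: 223.2 mi
Bravo–Charlie: 20.1 mi
Charlie–Delta: 268.5 mi
Delta–Echo: 659.3 mi
Echo–Foxtrot: 420.2 mi
Smallest added distance is 20.1 mi, inserting between Bravo and Charlie.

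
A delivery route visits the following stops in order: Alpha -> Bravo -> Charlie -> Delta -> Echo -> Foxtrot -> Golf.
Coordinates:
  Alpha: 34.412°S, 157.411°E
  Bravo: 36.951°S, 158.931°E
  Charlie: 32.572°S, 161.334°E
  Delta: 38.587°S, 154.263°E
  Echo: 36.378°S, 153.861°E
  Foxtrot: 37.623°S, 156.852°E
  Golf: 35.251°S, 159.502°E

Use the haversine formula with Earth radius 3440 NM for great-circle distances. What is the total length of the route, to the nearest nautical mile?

1444 NM

Leg distances:
Alpha→Bravo: 169.5 NM  (cumulative 169.5 NM)
Bravo→Charlie: 288.4 NM  (cumulative 457.9 NM)
Charlie→Delta: 499.3 NM  (cumulative 957.2 NM)
Delta→Echo: 134.0 NM  (cumulative 1091.2 NM)
Echo→Foxtrot: 161.7 NM  (cumulative 1252.9 NM)
Foxtrot→Golf: 191.5 NM  (cumulative 1444.4 NM)
Total route length ≈ 1444 NM.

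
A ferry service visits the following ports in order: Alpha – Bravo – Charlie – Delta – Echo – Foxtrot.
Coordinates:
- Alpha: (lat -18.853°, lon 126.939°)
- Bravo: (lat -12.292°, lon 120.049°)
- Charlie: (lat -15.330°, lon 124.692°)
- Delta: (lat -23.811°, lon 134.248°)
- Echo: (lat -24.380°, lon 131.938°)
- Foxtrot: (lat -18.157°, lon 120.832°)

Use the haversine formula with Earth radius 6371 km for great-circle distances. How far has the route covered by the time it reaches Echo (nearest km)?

Leg distances:
Alpha→Bravo: 1037.4 km  (cumulative 1037.4 km)
Bravo→Charlie: 604.5 km  (cumulative 1641.8 km)
Charlie→Delta: 1374.4 km  (cumulative 3016.2 km)
Delta→Echo: 242.9 km  (cumulative 3259.1 km)
Cumulative distance at Echo ≈ 3259 km.

3259 km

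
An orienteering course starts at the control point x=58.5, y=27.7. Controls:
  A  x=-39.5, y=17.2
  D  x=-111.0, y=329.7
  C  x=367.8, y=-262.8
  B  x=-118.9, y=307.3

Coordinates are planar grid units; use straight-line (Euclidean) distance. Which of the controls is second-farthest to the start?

D

Distance to each, sorted:
C: 424.3
D: 346.3
B: 331.1
A: 98.6
The second-farthest is D at 346.3.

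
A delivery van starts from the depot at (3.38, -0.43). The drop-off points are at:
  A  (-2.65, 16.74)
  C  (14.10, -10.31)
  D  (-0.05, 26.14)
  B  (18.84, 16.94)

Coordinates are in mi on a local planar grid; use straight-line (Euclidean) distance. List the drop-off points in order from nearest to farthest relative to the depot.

Distances from the depot:
C (14.10, -10.31): 14.6 mi
A (-2.65, 16.74): 18.2 mi
B (18.84, 16.94): 23.3 mi
D (-0.05, 26.14): 26.8 mi

C, A, B, D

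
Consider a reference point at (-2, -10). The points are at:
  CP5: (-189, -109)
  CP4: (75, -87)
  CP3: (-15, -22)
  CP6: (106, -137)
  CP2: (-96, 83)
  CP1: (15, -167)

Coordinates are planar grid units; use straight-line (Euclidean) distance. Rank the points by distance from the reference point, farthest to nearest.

Distance from the reference point at (-2, -10) to each:
CP5 (-189, -109): 211.6
CP6 (106, -137): 166.7
CP1 (15, -167): 157.9
CP2 (-96, 83): 132.2
CP4 (75, -87): 108.9
CP3 (-15, -22): 17.7

CP5, CP6, CP1, CP2, CP4, CP3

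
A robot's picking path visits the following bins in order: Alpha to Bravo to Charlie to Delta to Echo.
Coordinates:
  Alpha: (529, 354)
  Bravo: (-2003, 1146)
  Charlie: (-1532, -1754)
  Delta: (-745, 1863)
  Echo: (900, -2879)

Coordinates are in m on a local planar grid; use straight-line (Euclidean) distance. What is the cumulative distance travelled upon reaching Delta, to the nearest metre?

9293 m

Leg distances:
Alpha→Bravo: 2653.0 m  (cumulative 2653.0 m)
Bravo→Charlie: 2938.0 m  (cumulative 5591.0 m)
Charlie→Delta: 3701.6 m  (cumulative 9292.6 m)
Cumulative distance at Delta ≈ 9293 m.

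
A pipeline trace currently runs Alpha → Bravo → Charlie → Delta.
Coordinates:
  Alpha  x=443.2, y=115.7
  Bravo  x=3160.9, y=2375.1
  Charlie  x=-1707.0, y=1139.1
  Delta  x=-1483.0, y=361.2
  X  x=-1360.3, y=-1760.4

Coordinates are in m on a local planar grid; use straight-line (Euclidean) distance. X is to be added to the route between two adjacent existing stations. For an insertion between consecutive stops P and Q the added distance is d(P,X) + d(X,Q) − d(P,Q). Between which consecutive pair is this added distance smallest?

between Bravo and Charlie

Added distance for inserting X between each consecutive pair:
Alpha–Bravo: 5195.4 m
Bravo–Charlie: 4025.1 m
Charlie–Delta: 4235.8 m
Smallest added distance is 4025.1 m, inserting between Bravo and Charlie.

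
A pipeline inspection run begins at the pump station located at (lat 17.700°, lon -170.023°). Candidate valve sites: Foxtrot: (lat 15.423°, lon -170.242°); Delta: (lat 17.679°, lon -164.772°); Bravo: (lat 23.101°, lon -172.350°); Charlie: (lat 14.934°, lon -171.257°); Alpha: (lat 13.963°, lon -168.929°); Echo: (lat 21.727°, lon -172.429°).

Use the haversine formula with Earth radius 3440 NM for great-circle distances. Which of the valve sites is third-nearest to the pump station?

Distances from the pump station ((lat 17.700°, lon -170.023°)):
Foxtrot: 137.3 NM
Charlie: 180.6 NM
Alpha: 233.1 NM
Echo: 277.4 NM
Delta: 300.4 NM
Bravo: 349.7 NM
The third-nearest is Alpha at 233.1 NM.

Alpha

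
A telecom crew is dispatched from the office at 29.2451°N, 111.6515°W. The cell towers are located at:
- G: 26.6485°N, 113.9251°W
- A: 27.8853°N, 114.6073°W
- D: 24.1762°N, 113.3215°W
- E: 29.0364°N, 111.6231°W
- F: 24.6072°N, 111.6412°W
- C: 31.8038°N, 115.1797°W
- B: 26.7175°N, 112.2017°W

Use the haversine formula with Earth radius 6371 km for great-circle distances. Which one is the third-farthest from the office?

C

Distance to each, sorted:
D: 587.5 km
F: 515.7 km
C: 441.7 km
G: 365.0 km
A: 325.8 km
B: 286.2 km
E: 23.4 km
The third-farthest is C at 441.7 km.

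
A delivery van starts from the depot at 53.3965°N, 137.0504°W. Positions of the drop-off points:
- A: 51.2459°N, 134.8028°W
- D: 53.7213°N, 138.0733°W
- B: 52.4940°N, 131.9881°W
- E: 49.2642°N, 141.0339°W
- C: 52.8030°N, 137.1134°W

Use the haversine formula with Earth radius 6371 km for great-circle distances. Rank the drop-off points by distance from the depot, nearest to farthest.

Distance from the depot at 53.3965°N, 137.0504°W to each:
C 52.8030°N, 137.1134°W: 66.1 km
D 53.7213°N, 138.0733°W: 76.6 km
A 51.2459°N, 134.8028°W: 283.7 km
B 52.4940°N, 131.9881°W: 353.6 km
E 49.2642°N, 141.0339°W: 536.2 km

C, D, A, B, E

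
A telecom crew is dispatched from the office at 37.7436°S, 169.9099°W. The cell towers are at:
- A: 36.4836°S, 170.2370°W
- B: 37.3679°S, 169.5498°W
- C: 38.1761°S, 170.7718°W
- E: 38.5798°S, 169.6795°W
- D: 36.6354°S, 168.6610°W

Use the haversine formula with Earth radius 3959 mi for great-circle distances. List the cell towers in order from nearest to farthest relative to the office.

B, C, E, A, D

Computing each great-circle distance from 37.7436°S, 169.9099°W:
B 37.3679°S, 169.5498°W: 32.6 mi
C 38.1761°S, 170.7718°W: 55.7 mi
E 38.5798°S, 169.6795°W: 59.1 mi
A 36.4836°S, 170.2370°W: 88.9 mi
D 36.6354°S, 168.6610°W: 102.9 mi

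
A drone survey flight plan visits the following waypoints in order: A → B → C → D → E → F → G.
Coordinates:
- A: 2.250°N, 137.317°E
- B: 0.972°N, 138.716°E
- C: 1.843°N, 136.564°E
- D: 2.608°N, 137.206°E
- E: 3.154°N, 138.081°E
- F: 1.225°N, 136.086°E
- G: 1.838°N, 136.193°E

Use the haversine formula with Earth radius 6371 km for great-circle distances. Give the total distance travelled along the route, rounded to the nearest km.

1072 km

Leg distances:
A→B: 210.7 km  (cumulative 210.7 km)
B→C: 258.1 km  (cumulative 468.7 km)
C→D: 111.0 km  (cumulative 579.7 km)
D→E: 114.6 km  (cumulative 694.3 km)
E→F: 308.5 km  (cumulative 1002.8 km)
F→G: 69.2 km  (cumulative 1072.0 km)
Total route length ≈ 1072 km.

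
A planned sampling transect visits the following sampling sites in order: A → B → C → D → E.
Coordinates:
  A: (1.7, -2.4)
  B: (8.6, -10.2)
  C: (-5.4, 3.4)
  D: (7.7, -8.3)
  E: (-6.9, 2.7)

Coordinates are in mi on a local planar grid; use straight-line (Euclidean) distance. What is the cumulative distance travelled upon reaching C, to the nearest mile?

Leg distances:
A→B: 10.4 mi  (cumulative 10.4 mi)
B→C: 19.5 mi  (cumulative 29.9 mi)
Cumulative distance at C ≈ 30 mi.

30 mi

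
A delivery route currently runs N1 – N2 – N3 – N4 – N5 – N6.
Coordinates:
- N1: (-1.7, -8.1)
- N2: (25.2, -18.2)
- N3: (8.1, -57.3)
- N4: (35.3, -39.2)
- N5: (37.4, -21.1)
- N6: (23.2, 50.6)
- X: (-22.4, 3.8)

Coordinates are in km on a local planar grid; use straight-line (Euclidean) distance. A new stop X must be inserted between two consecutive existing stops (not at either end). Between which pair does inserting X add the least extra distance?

Added distance for inserting X between each consecutive pair:
N1–N2: 47.6 km
N2–N3: 78.1 km
N3–N4: 107.6 km
N4–N5: 118.5 km
N5–N6: 57.0 km
Smallest added distance is 47.6 km, inserting between N1 and N2.

between N1 and N2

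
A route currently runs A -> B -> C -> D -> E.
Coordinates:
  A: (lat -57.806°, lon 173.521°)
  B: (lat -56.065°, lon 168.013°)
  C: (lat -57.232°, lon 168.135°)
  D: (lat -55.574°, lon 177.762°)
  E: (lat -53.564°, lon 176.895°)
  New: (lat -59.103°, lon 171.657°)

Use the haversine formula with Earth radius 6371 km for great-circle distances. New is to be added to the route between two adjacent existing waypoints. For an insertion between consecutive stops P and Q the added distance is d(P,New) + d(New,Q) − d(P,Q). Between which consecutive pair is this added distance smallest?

between A and B

Added distance for inserting New between each consecutive pair:
A–B: 195.9 km
B–C: 564.6 km
C–D: 209.8 km
D–E: 1001.0 km
Smallest added distance is 195.9 km, inserting between A and B.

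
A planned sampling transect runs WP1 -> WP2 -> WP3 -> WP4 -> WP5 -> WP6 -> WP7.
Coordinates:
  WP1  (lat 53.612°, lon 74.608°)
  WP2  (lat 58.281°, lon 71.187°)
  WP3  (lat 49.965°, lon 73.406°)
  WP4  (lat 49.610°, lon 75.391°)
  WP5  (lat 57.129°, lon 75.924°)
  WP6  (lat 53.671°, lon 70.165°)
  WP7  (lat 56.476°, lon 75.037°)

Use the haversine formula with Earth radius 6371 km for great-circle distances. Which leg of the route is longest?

Leg distances:
WP1→WP2: 561.0 km
WP2→WP3: 935.8 km
WP3→WP4: 147.9 km
WP4→WP5: 836.8 km
WP5→WP6: 528.9 km
WP6→WP7: 439.7 km
The longest leg is WP2–WP3 at 935.8 km.

WP2–WP3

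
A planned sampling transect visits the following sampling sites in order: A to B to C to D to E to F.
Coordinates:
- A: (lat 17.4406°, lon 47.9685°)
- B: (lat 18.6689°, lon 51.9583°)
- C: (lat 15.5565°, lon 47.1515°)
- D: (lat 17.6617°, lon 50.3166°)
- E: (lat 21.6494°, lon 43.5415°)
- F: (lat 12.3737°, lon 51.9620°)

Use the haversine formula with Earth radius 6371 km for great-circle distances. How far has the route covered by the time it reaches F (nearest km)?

3672 km

Leg distances:
A→B: 443.3 km  (cumulative 443.3 km)
B→C: 616.9 km  (cumulative 1060.3 km)
C→D: 410.5 km  (cumulative 1470.8 km)
D→E: 836.4 km  (cumulative 2307.2 km)
E→F: 1365.0 km  (cumulative 3672.2 km)
Cumulative distance at F ≈ 3672 km.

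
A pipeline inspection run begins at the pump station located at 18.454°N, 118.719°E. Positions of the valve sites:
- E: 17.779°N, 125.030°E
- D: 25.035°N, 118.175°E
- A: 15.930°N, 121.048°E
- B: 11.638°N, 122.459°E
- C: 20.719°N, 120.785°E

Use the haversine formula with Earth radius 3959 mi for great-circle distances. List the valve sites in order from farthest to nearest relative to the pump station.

B, D, E, A, C

Computing each great-circle distance from 18.454°N, 118.719°E:
B 11.638°N, 122.459°E: 532.9 mi
D 25.035°N, 118.175°E: 456.1 mi
E 17.779°N, 125.030°E: 417.0 mi
A 15.930°N, 121.048°E: 232.5 mi
C 20.719°N, 120.785°E: 206.3 mi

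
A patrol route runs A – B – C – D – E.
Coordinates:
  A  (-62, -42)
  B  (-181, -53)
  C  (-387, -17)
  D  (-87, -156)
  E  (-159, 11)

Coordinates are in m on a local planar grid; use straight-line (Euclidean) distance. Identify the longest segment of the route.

Leg distances:
A→B: 119.5 m
B→C: 209.1 m
C→D: 330.6 m
D→E: 181.9 m
The longest leg is C–D at 330.6 m.

C–D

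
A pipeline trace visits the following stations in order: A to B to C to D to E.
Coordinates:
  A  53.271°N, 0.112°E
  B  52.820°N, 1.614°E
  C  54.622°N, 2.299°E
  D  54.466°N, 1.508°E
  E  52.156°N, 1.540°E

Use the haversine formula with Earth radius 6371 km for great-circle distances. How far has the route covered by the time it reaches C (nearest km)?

318 km

Leg distances:
A→B: 112.2 km  (cumulative 112.2 km)
B→C: 205.4 km  (cumulative 317.6 km)
Cumulative distance at C ≈ 318 km.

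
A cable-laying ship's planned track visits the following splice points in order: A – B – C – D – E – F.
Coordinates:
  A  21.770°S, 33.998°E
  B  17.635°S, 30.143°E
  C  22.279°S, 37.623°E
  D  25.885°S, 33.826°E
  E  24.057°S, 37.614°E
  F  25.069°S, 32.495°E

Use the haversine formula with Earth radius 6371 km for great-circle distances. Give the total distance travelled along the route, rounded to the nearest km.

3067 km

Leg distances:
A→B: 611.7 km  (cumulative 611.7 km)
B→C: 936.6 km  (cumulative 1548.3 km)
C→D: 556.1 km  (cumulative 2104.4 km)
D→E: 432.5 km  (cumulative 2537.0 km)
E→F: 529.7 km  (cumulative 3066.7 km)
Total route length ≈ 3067 km.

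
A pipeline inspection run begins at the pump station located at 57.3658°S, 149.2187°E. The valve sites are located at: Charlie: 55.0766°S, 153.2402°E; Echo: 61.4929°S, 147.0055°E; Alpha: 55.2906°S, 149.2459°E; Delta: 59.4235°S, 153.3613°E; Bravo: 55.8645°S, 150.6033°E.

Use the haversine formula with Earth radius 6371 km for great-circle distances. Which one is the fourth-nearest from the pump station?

Distances from the pump station (57.3658°S, 149.2187°E):
Bravo: 187.2 km
Alpha: 230.8 km
Delta: 332.5 km
Charlie: 355.7 km
Echo: 475.6 km
The fourth-nearest is Charlie at 355.7 km.

Charlie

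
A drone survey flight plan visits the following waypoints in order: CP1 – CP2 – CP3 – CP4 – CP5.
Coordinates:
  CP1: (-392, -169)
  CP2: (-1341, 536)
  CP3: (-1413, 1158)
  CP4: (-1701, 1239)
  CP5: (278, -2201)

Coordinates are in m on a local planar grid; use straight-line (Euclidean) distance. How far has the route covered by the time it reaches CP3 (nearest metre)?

Leg distances:
CP1→CP2: 1182.2 m  (cumulative 1182.2 m)
CP2→CP3: 626.2 m  (cumulative 1808.4 m)
Cumulative distance at CP3 ≈ 1808 m.

1808 m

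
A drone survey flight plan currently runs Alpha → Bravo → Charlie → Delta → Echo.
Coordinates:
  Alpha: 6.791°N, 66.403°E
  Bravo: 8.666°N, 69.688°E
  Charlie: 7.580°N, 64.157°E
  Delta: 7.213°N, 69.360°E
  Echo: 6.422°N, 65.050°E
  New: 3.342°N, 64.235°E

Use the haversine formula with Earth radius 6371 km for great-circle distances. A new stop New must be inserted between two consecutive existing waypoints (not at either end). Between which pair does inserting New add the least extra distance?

Added distance for inserting New between each consecutive pair:
Alpha–Bravo: 879.7 km
Bravo–Charlie: 695.5 km
Charlie–Delta: 608.3 km
Delta–Echo: 582.4 km
Smallest added distance is 582.4 km, inserting between Delta and Echo.

between Delta and Echo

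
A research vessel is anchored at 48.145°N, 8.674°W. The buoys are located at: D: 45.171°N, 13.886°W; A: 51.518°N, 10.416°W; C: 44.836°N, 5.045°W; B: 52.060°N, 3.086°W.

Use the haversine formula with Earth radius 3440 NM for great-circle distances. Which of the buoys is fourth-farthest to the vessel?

A

Distances from the vessel (48.145°N, 8.674°W):
B: 318.5 NM
D: 279.2 NM
C: 248.9 NM
A: 213.4 NM
The fourth-farthest is A at 213.4 NM.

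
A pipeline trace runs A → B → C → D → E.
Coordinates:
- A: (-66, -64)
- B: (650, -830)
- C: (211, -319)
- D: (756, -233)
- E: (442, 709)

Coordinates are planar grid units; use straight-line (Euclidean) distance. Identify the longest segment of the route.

Leg distances:
A→B: 1048.5
B→C: 673.7
C→D: 551.7
D→E: 993.0
The longest leg is A–B at 1048.5.

A–B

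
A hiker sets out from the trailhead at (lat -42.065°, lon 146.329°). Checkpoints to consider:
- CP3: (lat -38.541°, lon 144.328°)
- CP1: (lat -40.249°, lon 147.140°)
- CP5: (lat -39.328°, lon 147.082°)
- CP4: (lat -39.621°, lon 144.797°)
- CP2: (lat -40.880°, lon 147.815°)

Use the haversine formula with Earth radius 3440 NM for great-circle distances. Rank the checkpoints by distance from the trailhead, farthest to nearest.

Computing each great-circle distance from (lat -42.065°, lon 146.329°):
CP3 (lat -38.541°, lon 144.328°): 230.5 NM
CP5 (lat -39.328°, lon 147.082°): 167.9 NM
CP4 (lat -39.621°, lon 144.797°): 162.4 NM
CP1 (lat -40.249°, lon 147.140°): 115.0 NM
CP2 (lat -40.880°, lon 147.815°): 97.6 NM

CP3, CP5, CP4, CP1, CP2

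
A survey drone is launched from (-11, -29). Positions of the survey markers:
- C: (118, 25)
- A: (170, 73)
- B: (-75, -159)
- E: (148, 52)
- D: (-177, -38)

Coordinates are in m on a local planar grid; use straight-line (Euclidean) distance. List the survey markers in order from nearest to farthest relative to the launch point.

Computing each straight-line distance from (-11, -29):
C (118, 25): 139.8 m
B (-75, -159): 144.9 m
D (-177, -38): 166.2 m
E (148, 52): 178.4 m
A (170, 73): 207.8 m

C, B, D, E, A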